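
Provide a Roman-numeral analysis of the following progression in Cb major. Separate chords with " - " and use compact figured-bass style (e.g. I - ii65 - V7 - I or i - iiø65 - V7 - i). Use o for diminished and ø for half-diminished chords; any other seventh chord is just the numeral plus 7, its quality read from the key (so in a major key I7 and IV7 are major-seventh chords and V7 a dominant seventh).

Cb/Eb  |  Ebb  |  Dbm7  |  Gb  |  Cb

Cb/Eb: major triad on Cb = scale degree 1 → I6.
Ebb: major triad on Ebb — chromatic; bIII (borrowed from the parallel minor).
Dbm7: root Db is the supertonic; minor seventh chord there is ii7.
Gb has root Gb, degree 5 in Cb major, so V.
Cb: root Cb is the tonic; major triad there is I.

I6 - bIII - ii7 - V - I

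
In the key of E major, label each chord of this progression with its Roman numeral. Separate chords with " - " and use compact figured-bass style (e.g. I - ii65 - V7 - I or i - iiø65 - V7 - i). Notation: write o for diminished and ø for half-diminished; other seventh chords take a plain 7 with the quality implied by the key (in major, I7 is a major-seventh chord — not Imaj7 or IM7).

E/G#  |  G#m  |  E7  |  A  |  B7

I6 - iii - V7/IV - IV - V7

E/G# has root E, degree 1 in E major, so I6.
G#m: minor triad on G# = scale degree 3 → iii.
E7: chromatic; E is V of IV, so V7/IV.
A: major triad on A = scale degree 4 → IV.
B7 has root B, degree 5 in E major, so V7.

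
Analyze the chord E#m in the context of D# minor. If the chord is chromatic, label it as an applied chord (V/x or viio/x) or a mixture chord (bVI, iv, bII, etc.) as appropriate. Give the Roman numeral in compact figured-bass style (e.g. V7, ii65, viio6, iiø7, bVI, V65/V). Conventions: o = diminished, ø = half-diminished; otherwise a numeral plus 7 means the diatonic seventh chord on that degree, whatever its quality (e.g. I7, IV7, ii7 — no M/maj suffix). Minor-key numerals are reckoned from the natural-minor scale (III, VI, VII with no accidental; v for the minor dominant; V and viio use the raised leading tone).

The pitches E#-G#-B# form a minor triad rooted on E#.
E# is the second degree of D# minor. This is the minor supertonic, borrowed from the parallel major (the Dorian ii).

ii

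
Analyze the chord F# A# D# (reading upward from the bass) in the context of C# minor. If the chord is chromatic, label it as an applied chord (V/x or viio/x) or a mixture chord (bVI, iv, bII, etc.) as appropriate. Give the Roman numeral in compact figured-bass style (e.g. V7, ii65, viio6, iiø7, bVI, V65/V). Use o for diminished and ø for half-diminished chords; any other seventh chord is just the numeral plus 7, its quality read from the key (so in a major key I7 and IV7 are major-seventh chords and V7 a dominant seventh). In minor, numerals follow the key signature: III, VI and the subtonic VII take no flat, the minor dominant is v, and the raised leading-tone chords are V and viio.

ii6

Stacked in thirds the chord is D#-F#-A#: a minor triad on D#.
D# is the second degree of C# minor. This is the minor supertonic, borrowed from the parallel major (the Dorian ii).
With F# in the bass the chord is in first inversion, so the figured bass is 6.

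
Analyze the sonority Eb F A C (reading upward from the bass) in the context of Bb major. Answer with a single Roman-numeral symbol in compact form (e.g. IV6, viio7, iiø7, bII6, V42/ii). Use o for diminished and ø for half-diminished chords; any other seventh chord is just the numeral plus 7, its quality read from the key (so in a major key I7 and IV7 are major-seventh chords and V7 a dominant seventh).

V42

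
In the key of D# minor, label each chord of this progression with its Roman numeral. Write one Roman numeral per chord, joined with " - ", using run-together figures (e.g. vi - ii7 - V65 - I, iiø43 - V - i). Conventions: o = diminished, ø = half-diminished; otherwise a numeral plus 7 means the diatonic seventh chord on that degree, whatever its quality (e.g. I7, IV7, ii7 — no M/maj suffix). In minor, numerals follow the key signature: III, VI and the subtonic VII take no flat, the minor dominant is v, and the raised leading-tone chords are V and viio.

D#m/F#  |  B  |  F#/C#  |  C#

D#m/F#: root D# is the tonic; minor triad there is i6.
B: major triad on B = scale degree 6 → VI.
F#/C# has root F#, degree 3 in D# minor, so III64.
C#: major triad on C# = scale degree 7 → VII.

i6 - VI - III64 - VII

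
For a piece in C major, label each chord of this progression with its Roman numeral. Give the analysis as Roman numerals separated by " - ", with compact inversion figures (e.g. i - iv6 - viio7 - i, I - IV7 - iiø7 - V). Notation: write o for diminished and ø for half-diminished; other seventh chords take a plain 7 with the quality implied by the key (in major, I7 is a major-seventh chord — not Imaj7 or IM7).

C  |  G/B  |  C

C: major triad on C = scale degree 1 → I.
G/B: root G is the dominant; major triad there is V6.
C: root C is the tonic; major triad there is I.

I - V6 - I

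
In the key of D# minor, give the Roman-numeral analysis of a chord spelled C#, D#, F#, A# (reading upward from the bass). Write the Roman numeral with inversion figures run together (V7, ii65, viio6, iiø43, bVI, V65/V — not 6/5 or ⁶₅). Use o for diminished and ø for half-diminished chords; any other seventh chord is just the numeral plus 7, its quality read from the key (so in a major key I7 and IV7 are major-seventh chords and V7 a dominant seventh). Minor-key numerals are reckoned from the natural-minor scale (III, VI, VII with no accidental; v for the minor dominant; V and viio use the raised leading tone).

i42

The pitches D#-F#-A#-C# form a minor seventh chord rooted on D#.
In D# minor, D# is the tonic; the diatonic minor seventh chord there is i7.
With C# in the bass the chord is in third inversion, so the figured bass is 42.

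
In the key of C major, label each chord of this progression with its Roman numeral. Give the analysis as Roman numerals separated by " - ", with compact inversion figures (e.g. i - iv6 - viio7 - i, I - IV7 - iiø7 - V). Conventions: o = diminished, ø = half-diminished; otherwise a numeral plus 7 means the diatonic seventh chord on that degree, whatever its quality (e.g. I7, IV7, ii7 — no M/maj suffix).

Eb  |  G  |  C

bIII - V - I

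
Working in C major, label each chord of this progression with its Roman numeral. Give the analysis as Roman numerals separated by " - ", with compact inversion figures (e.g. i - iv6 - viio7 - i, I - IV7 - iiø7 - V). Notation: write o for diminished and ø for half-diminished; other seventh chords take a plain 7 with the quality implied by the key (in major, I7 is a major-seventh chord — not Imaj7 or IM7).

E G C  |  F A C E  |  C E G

E-G-C has root C, degree 1 in C major, so I6.
F-A-C-E: root F is the subdominant; major seventh chord there is IV7.
C-E-G: root C is the tonic; major triad there is I.

I6 - IV7 - I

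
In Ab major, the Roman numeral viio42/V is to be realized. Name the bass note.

The applied chord viio42/V is rooted on D: D-F-Ab-Cb.
The figure 42 means third inversion — the seventh is in the bass.

Cb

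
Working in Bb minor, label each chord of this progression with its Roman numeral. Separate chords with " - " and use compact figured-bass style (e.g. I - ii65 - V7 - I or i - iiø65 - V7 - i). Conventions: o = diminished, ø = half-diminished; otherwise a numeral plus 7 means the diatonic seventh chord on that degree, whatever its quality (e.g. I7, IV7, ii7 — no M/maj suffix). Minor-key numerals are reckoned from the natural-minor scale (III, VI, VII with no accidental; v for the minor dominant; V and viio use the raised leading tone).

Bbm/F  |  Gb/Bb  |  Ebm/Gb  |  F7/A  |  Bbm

i64 - VI6 - iv6 - V65 - i

Bbm/F has root Bb, degree 1 in Bb minor, so i64.
Gb/Bb: root Gb is the submediant; major triad there is VI6.
Ebm/Gb has root Eb, degree 4 in Bb minor, so iv6.
F7/A: dominant seventh chord on F = scale degree 5 → V65.
Bbm: minor triad on Bb = scale degree 1 → i.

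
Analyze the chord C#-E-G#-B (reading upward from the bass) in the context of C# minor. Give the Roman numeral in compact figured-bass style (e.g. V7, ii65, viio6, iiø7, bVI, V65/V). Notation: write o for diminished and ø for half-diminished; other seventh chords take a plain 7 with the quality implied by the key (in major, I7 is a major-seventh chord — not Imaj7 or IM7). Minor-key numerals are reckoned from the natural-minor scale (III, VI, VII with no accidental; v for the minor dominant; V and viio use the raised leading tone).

The pitches C#-E-G#-B form a minor seventh chord rooted on C#.
In C# minor, C# is the tonic; the diatonic minor seventh chord there is i7.

i7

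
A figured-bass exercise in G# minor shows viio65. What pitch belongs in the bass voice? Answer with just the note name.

viio in G# minor has root F##; the chord is F##-A#-C#-E.
The figure 65 means first inversion — the third is in the bass.

A#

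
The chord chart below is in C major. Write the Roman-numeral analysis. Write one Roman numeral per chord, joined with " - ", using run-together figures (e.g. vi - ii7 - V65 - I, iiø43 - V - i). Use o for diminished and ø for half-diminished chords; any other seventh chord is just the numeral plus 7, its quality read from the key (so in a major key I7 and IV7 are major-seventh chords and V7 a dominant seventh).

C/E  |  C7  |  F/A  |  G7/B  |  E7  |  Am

I6 - V7/IV - IV6 - V65 - V7/vi - vi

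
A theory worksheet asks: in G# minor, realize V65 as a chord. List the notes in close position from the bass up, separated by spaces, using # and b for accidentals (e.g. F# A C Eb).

F## A# C# D#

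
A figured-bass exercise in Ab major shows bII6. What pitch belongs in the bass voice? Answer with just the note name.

bII in Ab major has root Bbb; the chord is Bbb-Db-Fb.
The figure 6 means first inversion — the third is in the bass.

Db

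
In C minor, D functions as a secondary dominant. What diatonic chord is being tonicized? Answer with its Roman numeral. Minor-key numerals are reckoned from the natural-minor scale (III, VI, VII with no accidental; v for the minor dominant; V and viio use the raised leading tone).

V

The chord is a major triad on D.
A dominant resolves down a perfect fifth: D → G. In C minor, G is scale degree 5, i.e. V.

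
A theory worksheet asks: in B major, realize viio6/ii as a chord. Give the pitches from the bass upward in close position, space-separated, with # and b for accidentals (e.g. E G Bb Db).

D# F# B#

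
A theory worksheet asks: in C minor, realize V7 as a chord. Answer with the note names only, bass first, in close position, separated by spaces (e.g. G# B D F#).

G B D F

In C minor, the fifth degree is G. The dominant is major (leading tone raised), so V is a dominant seventh chord.
That chord is spelled G-B-D-F.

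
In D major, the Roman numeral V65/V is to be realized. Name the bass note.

The applied chord V65/V is rooted on E: E-G#-B-D.
The figure 65 means first inversion — the third is in the bass.

G#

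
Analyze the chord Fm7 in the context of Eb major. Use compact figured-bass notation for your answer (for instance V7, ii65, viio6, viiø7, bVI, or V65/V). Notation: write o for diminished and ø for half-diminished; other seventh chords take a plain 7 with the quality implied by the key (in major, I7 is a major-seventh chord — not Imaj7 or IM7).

ii7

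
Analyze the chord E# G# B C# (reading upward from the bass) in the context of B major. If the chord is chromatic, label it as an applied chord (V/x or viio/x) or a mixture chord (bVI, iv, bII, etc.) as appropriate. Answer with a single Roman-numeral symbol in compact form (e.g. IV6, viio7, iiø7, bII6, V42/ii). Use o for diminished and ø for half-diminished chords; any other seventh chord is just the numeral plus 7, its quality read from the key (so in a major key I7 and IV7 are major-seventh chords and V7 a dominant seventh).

V65/V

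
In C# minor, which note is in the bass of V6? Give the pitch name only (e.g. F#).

B#

V in C# minor has root G#; the chord is G#-B#-D#.
The figure 6 means first inversion — the third is in the bass.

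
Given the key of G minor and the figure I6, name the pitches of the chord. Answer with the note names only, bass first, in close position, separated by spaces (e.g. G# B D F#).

Scale degree 1 in G minor is G; here the chord built on it is altered to a major triad. I6 is the major tonic (Picardy third), borrowed from the parallel major.
So the chord is G-B-D, a major triad.
With the 6 figure the chord is in first inversion; from the bass B upward in close position it reads B-D-G.

B D G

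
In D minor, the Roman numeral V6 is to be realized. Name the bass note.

C#

V in D minor has root A; the chord is A-C#-E.
The figure 6 means first inversion — the third is in the bass.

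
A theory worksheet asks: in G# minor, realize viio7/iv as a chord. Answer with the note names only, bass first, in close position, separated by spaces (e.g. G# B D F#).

The slash marks an applied leading-tone chord: viio of iv. In G# minor, iv is C#, so the leading tone to it is B#, a half step below.
Building a fully diminished seventh chord on B# gives B#-D#-F#-A.

B# D# F# A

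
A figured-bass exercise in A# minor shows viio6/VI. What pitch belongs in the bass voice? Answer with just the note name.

G#

The applied chord viio6/VI is rooted on E#: E#-G#-B.
The figure 6 means first inversion — the third is in the bass.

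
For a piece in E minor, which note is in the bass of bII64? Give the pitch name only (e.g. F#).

bII in E minor has root F; the chord is F-A-C.
The figure 64 means second inversion — the fifth is in the bass.

C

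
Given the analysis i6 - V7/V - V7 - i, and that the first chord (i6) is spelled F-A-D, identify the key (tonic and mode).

D minor

The anchor chord is a minor triad on D, labeled i6.
If D is scale degree 1 and the mode makes that degree carry a minor triad, the tonic is D and the mode is minor.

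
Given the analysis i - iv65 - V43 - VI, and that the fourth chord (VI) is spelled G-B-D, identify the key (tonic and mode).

B minor

The anchor chord is a major triad on G, labeled VI.
VI on G implies G is the submediant; that puts the tonic at B, and the uppercase numeral fits minor mode.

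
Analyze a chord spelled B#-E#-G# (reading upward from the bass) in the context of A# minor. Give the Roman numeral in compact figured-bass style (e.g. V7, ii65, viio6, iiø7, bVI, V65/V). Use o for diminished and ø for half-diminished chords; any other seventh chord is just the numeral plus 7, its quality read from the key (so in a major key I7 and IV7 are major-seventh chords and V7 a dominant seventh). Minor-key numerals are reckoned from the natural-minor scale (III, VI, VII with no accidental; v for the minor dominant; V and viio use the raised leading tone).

v64

The pitches E#-G#-B# form a minor triad rooted on E#.
E# is scale degree 5 in A# minor, and a minor triad on that degree is written v.
With B# in the bass the chord is in second inversion, so the figured bass is 64.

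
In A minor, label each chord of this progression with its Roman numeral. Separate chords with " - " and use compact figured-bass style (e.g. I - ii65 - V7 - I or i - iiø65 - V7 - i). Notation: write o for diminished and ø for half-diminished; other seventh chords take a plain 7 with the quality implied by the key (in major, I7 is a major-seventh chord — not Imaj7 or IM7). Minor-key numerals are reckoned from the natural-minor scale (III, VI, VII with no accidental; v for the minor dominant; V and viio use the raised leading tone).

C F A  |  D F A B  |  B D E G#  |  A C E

VI64 - iiø65 - V43 - i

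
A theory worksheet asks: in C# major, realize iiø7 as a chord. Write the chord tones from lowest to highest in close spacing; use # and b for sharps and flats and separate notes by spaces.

D# F# A C#

Scale degree 2 in C# major is D#; here the chord built on it is altered to a half-diminished seventh chord. iiø7 is the half-diminished supertonic seventh, borrowed from the parallel minor.
So the chord is D#-F#-A-C#.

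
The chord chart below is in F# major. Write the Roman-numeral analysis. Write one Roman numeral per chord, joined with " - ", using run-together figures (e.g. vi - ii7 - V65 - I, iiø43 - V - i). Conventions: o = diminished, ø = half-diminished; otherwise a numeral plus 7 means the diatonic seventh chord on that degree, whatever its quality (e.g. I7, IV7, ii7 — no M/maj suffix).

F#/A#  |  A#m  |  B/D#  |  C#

F#/A# has root F#, degree 1 in F# major, so I6.
A#m has root A#, degree 3 in F# major, so iii.
B/D#: major triad on B = scale degree 4 → IV6.
C#: root C# is the dominant; major triad there is V.

I6 - iii - IV6 - V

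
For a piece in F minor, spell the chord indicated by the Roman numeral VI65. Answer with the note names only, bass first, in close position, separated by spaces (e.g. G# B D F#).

In F minor, scale degree 6 is Db, and the diatonic chord built there is a major seventh chord.
Stacking thirds from Db gives Db-F-Ab-C.
With the 65 figure the chord is in first inversion; from the bass F upward in close position it reads F-Ab-C-Db.

F Ab C Db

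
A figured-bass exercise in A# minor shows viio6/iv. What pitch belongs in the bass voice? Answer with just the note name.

E#

The applied chord viio6/iv is rooted on C##: C##-E#-G#.
The figure 6 means first inversion — the third is in the bass.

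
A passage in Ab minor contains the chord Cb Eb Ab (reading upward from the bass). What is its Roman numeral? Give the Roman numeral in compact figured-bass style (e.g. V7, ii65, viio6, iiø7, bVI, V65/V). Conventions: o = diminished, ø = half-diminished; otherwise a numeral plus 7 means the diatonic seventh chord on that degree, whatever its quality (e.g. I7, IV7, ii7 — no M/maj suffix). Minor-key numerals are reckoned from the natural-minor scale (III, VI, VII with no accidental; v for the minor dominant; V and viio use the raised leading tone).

i6

The pitches Ab-Cb-Eb form a minor triad rooted on Ab.
Ab is scale degree 1 in Ab minor, and a minor triad on that degree is written i.
With Cb in the bass the chord is in first inversion, so the figured bass is 6.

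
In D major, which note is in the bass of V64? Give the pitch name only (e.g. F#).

E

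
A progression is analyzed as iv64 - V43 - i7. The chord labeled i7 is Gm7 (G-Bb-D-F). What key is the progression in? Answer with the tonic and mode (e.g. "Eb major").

The chord Gm7 is a minor seventh chord rooted on G; its label is i7.
If G is scale degree 1 and the mode makes that degree carry a minor seventh chord, the tonic is G and the mode is minor.

G minor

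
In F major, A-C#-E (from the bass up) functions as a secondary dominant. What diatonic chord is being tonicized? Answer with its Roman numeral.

vi

The chord is a major triad on A.
A dominant resolves down a perfect fifth: A → D. In F major, D is scale degree 6, i.e. vi.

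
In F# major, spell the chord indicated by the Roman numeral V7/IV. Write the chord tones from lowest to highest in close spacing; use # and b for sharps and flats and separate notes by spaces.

F# A# C# E

V7/IV is a secondary dominant — the dominant seventh of IV. IV in F# major is B, so the applied chord's root is F#, a perfect fifth above.
Building a dominant seventh chord on F# gives F#-A#-C#-E.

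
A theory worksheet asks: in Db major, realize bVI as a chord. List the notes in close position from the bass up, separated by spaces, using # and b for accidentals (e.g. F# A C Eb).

Bbb Db Fb

Scale degree 6 in Db major is Bb; lowering it a half step gives Bbb. bVI is a major triad on the lowered sixth degree, borrowed from the parallel minor.
So the chord is Bbb-Db-Fb, a major triad.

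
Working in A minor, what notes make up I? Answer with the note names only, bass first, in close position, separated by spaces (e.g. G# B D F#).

A C# E

I is the major tonic (Picardy third), borrowed from the parallel major. In A minor that root is A.
So the chord is A-C#-E, a major triad.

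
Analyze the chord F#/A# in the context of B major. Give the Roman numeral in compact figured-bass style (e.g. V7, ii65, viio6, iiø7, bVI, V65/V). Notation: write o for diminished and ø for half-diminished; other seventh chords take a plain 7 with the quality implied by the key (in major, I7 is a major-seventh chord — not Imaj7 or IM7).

V6

The pitches F#-A#-C# form a major triad rooted on F#.
F# is scale degree 5 in B major, and a major triad on that degree is written V.
With A# in the bass the chord is in first inversion, so the figured bass is 6.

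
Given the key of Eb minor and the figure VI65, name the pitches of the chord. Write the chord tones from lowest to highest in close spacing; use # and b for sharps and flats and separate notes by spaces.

The numeral's case and figure indicate a major seventh chord. In Eb minor its root, the sixth degree, is Cb.
That chord is spelled Cb-Eb-Gb-Bb.
The figured bass 65 indicates first inversion, placing the third (Eb) in the bass: Eb-Gb-Bb-Cb.

Eb Gb Bb Cb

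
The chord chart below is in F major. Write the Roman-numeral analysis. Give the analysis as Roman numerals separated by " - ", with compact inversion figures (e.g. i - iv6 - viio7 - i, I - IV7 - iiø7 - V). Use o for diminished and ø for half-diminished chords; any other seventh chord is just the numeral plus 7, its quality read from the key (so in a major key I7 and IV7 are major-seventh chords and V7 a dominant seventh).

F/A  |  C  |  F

I6 - V - I

F/A: root F is the tonic; major triad there is I6.
C has root C, degree 5 in F major, so V.
F has root F, degree 1 in F major, so I.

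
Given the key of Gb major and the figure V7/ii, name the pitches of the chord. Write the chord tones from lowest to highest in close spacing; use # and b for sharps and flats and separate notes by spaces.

Eb G Bb Db

V7/ii is a secondary dominant — the dominant seventh of ii. ii in Gb major is Ab, so the applied chord's root is Eb, a perfect fifth above.
Building a dominant seventh chord on Eb gives Eb-G-Bb-Db.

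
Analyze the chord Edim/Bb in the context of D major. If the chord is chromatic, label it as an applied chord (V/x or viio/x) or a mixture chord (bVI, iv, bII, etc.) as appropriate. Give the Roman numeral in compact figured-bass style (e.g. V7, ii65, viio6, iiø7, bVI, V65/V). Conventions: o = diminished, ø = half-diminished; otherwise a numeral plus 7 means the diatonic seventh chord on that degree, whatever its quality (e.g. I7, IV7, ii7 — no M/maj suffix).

iio64

Stacked in thirds the chord is E-G-Bb: a diminished triad on E.
E is the second degree of D major. This is the diminished supertonic triad, borrowed from the parallel minor.
With Bb in the bass the chord is in second inversion, so the figured bass is 64.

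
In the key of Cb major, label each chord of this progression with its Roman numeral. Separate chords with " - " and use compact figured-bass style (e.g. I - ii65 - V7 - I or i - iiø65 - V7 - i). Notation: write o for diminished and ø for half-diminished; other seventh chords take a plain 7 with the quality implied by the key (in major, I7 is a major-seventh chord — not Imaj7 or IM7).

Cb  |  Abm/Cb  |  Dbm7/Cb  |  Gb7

I - vi6 - ii42 - V7

Cb has root Cb, degree 1 in Cb major, so I.
Abm/Cb: minor triad on Ab = scale degree 6 → vi6.
Dbm7/Cb: root Db is the supertonic; minor seventh chord there is ii42.
Gb7 has root Gb, degree 5 in Cb major, so V7.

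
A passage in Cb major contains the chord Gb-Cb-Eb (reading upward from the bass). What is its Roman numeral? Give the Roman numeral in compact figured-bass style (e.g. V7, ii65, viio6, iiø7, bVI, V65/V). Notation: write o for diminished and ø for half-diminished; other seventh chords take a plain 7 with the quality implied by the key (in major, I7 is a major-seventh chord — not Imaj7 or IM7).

I64

The pitches Cb-Eb-Gb form a major triad rooted on Cb.
Cb is scale degree 1 in Cb major, and a major triad on that degree is written I.
With Gb in the bass the chord is in second inversion, so the figured bass is 64.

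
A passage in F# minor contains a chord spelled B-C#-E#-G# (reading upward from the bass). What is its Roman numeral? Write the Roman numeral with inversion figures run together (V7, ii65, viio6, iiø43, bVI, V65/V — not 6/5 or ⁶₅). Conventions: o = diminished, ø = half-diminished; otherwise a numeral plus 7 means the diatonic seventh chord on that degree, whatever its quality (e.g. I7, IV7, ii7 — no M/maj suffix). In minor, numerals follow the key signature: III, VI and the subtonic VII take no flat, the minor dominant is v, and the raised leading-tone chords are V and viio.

Stacked in thirds the chord is C#-E#-G#-B: a dominant seventh chord on C#.
C# is scale degree 5 in F# minor, and a dominant seventh chord on that degree is written V7.
With B in the bass the chord is in third inversion, so the figured bass is 42.

V42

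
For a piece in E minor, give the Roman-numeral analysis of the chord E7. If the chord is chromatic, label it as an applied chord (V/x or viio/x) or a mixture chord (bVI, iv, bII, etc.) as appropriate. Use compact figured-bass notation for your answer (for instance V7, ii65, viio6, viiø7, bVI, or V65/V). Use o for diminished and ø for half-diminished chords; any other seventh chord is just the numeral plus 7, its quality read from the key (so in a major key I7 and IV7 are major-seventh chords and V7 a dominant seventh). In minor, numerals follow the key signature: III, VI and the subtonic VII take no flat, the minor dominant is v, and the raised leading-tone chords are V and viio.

Stacked in thirds the chord is E-G#-B-D: a dominant seventh chord on E.
E is not a diatonic chord root with this quality in E minor, but it lies a perfect fifth above A (iv), so the chord functions as an applied dominant of iv.

V7/iv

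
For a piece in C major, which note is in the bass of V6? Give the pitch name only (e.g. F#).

V in C major has root G; the chord is G-B-D.
The figure 6 means first inversion — the third is in the bass.

B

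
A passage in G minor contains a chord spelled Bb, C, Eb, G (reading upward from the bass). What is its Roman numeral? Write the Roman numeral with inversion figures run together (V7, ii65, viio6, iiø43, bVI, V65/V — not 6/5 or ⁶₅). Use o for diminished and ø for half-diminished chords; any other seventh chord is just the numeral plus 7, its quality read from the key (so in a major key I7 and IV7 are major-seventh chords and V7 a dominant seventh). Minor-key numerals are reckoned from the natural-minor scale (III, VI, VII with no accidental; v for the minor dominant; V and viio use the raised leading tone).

Stacked in thirds the chord is C-Eb-G-Bb: a minor seventh chord on C.
C is scale degree 4 in G minor, and a minor seventh chord on that degree is written iv7.
With Bb in the bass the chord is in third inversion, so the figured bass is 42.

iv42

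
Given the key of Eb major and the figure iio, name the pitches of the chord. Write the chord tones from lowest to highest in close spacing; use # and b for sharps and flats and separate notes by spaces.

Scale degree 2 in Eb major is F; here the chord built on it is altered to a diminished triad. iio is the diminished supertonic triad, borrowed from the parallel minor.
So the chord is F-Ab-Cb.

F Ab Cb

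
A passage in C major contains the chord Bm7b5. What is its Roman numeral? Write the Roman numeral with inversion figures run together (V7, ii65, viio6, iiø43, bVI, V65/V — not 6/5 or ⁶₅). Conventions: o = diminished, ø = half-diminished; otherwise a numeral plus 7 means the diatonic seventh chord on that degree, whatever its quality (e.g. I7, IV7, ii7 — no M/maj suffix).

viiø7

Stacked in thirds the chord is B-D-F-A: a half-diminished seventh chord on B.
In C major, B is the leading tone; the diatonic half-diminished seventh chord there is viiø7.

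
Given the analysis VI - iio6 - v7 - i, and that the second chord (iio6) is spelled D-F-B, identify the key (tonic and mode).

A minor

The chord Bdim/D is a diminished triad rooted on B; its label is iio6.
Counting down one scale step from B places the tonic on A; a diminished triad on degree 2 is diatonic only in minor.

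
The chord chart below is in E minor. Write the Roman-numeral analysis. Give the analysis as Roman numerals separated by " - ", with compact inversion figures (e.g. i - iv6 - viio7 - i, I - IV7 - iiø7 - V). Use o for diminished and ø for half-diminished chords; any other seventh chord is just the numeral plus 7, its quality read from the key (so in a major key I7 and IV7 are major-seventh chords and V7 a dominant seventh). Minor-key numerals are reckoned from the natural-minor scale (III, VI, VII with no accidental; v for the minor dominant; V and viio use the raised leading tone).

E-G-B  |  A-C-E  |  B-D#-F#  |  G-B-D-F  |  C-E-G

i - iv - V - V7/VI - VI

E-G-B: minor triad on E = scale degree 1 → i.
A-C-E: root A is the subdominant; minor triad there is iv.
B-D#-F#: major triad on B = scale degree 5 → V.
G-B-D-F is the secondary dominant of VI (dominant seventh chord on G): V7/VI.
C-E-G: major triad on C = scale degree 6 → VI.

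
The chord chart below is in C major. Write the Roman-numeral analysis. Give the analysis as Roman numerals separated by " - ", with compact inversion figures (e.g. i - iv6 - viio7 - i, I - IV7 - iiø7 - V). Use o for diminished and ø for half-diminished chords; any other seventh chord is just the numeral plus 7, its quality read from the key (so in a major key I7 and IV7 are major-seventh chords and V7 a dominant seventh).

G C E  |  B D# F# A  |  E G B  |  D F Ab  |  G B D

I64 - V7/iii - iii - iio - V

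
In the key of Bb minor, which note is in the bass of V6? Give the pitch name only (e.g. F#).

V in Bb minor has root F; the chord is F-A-C.
The figure 6 means first inversion — the third is in the bass.

A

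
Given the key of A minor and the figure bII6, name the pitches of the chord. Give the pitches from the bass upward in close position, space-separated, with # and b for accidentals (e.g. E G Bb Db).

bII6 is the Neapolitan sixth — a major triad on the lowered second degree, here in its customary first inversion. In A minor that root is Bb.
So the chord is Bb-D-F.
The figured bass 6 indicates first inversion, placing the third (D) in the bass: D-F-Bb.

D F Bb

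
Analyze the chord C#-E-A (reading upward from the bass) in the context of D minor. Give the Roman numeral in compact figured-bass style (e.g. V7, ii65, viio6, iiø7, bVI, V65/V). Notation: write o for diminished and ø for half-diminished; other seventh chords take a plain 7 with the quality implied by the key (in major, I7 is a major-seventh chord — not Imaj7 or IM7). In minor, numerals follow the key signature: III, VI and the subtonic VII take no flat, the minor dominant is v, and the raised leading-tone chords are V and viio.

V6

Stacked in thirds the chord is A-C#-E: a major triad on A.
In D minor, A is the dominant; the diatonic major triad there is V.
With C# in the bass the chord is in first inversion, so the figured bass is 6.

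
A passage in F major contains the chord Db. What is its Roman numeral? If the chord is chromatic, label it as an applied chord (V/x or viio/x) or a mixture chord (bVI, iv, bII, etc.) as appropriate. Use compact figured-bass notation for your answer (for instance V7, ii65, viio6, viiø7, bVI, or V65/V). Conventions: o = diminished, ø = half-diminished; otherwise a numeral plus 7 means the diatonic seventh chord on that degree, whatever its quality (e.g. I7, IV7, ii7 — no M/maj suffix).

bVI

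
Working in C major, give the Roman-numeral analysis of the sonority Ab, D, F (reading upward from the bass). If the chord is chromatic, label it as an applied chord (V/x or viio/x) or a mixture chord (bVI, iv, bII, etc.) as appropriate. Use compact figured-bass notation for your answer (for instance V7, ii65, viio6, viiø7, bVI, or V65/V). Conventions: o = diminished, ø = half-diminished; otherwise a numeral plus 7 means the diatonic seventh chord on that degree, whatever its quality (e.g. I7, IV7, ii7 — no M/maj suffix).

iio64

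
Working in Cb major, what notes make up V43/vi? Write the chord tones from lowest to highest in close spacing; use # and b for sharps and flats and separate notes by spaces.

The slash means an applied dominant: we want the dominant of vi. In Cb major, vi is Ab minor, and its dominant is built on Eb.
Building a dominant seventh chord on Eb gives Eb-G-Bb-Db.
The figured bass 43 indicates second inversion, placing the fifth (Bb) in the bass: Bb-Db-Eb-G.

Bb Db Eb G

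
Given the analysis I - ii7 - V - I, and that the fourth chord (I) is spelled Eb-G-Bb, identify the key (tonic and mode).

I is given as Eb-G-Bb — a major triad with root Eb.
If Eb is scale degree 1 and the mode makes that degree carry a major triad, the tonic is Eb and the mode is major.

Eb major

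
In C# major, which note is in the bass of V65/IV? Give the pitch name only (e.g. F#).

The applied chord V65/IV is rooted on C#: C#-E#-G#-B.
The figure 65 means first inversion — the third is in the bass.

E#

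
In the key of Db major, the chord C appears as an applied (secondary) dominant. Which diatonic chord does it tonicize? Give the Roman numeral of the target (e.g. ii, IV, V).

The chord is a major triad on C.
A dominant resolves down a perfect fifth: C → F. In Db major, F is scale degree 3, i.e. iii.

iii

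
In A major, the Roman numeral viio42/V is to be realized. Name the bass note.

The applied chord viio42/V is rooted on D#: D#-F#-A-C.
The figure 42 means third inversion — the seventh is in the bass.

C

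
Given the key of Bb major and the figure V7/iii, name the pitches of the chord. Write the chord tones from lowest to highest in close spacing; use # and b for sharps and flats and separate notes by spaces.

V7/iii is a secondary dominant — the dominant seventh of iii. iii in Bb major is D, so the applied chord's root is A, a perfect fifth above.
Building a dominant seventh chord on A gives A-C#-E-G.

A C# E G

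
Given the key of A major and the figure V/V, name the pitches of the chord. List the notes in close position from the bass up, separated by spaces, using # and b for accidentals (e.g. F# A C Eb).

V/V is a secondary dominant — the dominant triad of V. V in A major is E, so the applied chord's root is B, a perfect fifth above.
Building a major triad on B gives B-D#-F#.

B D# F#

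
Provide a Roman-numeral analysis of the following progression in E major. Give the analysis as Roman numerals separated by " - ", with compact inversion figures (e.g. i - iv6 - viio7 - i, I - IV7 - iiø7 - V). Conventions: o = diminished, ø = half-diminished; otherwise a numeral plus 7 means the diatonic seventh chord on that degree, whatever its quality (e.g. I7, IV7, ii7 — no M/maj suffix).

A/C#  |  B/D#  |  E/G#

IV6 - V6 - I6

A/C# has root A, degree 4 in E major, so IV6.
B/D#: major triad on B = scale degree 5 → V6.
E/G# has root E, degree 1 in E major, so I6.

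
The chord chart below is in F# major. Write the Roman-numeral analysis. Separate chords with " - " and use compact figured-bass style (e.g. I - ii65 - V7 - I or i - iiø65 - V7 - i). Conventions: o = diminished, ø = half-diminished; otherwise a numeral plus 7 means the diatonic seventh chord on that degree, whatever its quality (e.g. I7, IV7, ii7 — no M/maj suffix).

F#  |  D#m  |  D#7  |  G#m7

I - vi - V7/ii - ii7

F#: major triad on F# = scale degree 1 → I.
D#m: root D# is the submediant; minor triad there is vi.
D#7 is the secondary dominant of ii (dominant seventh chord on D#): V7/ii.
G#m7 has root G#, degree 2 in F# major, so ii7.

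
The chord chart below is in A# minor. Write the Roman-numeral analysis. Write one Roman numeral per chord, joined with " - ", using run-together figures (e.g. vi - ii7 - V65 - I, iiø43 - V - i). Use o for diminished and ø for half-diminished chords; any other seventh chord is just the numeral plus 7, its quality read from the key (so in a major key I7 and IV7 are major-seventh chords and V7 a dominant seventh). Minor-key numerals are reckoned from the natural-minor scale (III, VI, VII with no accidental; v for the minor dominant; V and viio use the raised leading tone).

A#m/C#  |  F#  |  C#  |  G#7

i6 - VI - III - VII7

A#m/C# has root A#, degree 1 in A# minor, so i6.
F#: root F# is the submediant; major triad there is VI.
C# has root C#, degree 3 in A# minor, so III.
G#7 has root G#, degree 7 in A# minor, so VII7.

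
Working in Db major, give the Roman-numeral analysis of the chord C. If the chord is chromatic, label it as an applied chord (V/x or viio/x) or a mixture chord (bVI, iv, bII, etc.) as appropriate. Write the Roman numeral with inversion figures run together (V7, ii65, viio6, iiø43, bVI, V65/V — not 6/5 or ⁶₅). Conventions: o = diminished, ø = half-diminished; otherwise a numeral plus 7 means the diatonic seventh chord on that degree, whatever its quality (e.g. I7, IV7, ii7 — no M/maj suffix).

V/iii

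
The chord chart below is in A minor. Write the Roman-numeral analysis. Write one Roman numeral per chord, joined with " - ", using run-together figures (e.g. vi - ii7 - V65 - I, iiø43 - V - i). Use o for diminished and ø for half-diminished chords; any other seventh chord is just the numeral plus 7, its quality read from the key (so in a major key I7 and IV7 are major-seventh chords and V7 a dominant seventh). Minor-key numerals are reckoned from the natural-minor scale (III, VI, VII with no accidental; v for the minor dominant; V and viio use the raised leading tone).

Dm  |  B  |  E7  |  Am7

Dm has root D, degree 4 in A minor, so iv.
B is the secondary dominant of V (major triad on B): V/V.
E7: root E is the dominant; dominant seventh chord there is V7.
Am7: minor seventh chord on A = scale degree 1 → i7.

iv - V/V - V7 - i7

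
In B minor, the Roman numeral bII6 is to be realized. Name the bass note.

E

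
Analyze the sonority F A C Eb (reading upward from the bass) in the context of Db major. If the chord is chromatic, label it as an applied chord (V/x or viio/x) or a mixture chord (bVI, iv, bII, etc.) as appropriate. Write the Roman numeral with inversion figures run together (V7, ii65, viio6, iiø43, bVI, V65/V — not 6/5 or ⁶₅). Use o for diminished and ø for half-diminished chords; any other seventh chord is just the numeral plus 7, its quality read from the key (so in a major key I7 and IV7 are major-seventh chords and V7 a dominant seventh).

Stacked in thirds the chord is F-A-C-Eb: a dominant seventh chord on F.
F is not a diatonic chord root with this quality in Db major, but it lies a perfect fifth above Bb (vi), so the chord functions as an applied dominant of vi.

V7/vi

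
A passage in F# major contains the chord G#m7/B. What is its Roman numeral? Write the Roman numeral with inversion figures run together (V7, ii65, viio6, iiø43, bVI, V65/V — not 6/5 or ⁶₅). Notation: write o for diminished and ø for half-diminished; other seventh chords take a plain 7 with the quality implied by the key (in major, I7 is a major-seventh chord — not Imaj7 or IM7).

ii65

Stacked in thirds the chord is G#-B-D#-F#: a minor seventh chord on G#.
G# is scale degree 2 in F# major, and a minor seventh chord on that degree is written ii7.
With B in the bass the chord is in first inversion, so the figured bass is 65.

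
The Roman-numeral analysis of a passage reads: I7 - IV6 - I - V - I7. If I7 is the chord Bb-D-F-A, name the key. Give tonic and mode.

The chord Bbmaj7 is a major seventh chord rooted on Bb; its label is I7.
If Bb is scale degree 1 and the mode makes that degree carry a major seventh chord, the tonic is Bb and the mode is major.

Bb major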